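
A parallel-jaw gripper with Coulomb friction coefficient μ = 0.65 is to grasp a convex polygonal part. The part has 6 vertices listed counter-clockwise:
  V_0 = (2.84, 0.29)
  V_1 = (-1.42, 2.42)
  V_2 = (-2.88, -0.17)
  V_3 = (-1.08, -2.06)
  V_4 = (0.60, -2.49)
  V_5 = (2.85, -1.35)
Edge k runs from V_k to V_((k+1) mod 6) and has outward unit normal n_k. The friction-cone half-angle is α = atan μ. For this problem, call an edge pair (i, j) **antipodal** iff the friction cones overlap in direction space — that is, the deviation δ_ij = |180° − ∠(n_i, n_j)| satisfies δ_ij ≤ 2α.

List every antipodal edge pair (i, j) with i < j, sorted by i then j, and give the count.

count = 6; pairs: (0,2), (0,3), (0,4), (1,4), (1,5), (2,5)

α = atan 0.65 = 33.02°;  2α = 66.05°
n_0 = (+0.4472, +0.8944)
n_1 = (-0.8711, +0.4911)
n_2 = (-0.7241, -0.6897)
n_3 = (-0.2480, -0.9688)
n_4 = (+0.4520, -0.8920)
n_5 = (+1.0000, +0.0061)
  (0,1): δ = 92.85°  ·
  (0,2): δ = 19.83°  ✓
  (0,3): δ = 12.21°  ✓
  (0,4): δ = 53.43°  ✓
  (0,5): δ = 116.91°  ·
  (1,2): δ = 106.99°  ·
  (1,3): δ = 74.95°  ·
  (1,4): δ = 33.72°  ✓
  (1,5): δ = 29.76°  ✓
  (2,3): δ = 147.96°  ·
  (2,4): δ = 106.73°  ·
  (2,5): δ = 43.25°  ✓
  (3,4): δ = 138.77°  ·
  (3,5): δ = 75.29°  ·
  (4,5): δ = 116.52°  ·
antipodal pairs: 6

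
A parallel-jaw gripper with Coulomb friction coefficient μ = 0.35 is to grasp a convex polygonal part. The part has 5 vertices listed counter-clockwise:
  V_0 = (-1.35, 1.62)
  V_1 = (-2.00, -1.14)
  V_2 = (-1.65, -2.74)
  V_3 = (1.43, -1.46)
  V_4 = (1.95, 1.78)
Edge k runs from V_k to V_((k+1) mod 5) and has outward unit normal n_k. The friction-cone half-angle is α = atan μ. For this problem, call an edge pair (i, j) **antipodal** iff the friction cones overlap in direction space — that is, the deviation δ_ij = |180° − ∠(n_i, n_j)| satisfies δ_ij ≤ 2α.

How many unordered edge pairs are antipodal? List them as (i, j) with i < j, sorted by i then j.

count = 3; pairs: (0,3), (1,3), (2,4)

α = atan 0.35 = 19.29°;  2α = 38.58°
n_0 = (-0.9734, +0.2292)
n_1 = (-0.9769, -0.2137)
n_2 = (+0.3838, -0.9234)
n_3 = (+0.9874, -0.1585)
n_4 = (-0.0484, +0.9988)
  (0,1): δ = 154.41°  ·
  (0,2): δ = 54.18°  ·
  (0,3): δ = 4.13°  ✓
  (0,4): δ = 106.03°  ·
  (1,2): δ = 79.77°  ·
  (1,3): δ = 21.46°  ✓
  (1,4): δ = 80.44°  ·
  (2,3): δ = 121.68°  ·
  (2,4): δ = 19.79°  ✓
  (3,4): δ = 78.11°  ·
antipodal pairs: 3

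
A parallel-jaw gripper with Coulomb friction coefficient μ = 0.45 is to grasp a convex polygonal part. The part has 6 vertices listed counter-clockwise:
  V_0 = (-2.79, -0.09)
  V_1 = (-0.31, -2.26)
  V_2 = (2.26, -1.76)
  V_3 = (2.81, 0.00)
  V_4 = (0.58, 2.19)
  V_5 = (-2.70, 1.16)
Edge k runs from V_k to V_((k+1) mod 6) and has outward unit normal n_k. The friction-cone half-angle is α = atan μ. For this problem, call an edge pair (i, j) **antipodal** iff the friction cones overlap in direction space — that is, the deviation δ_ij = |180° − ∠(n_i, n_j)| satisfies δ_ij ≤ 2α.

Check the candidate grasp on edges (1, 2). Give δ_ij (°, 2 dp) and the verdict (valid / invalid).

δ = 118.36°, invalid

α = atan 0.45 = 24.23°;  2α = 48.46°
edge 1: e_1 = (+2.57, +0.50);  n_1 = (+0.1910, -0.9816)
edge 2: e_2 = (+0.55, +1.76);  n_2 = (+0.9545, -0.2983)
∠(n_1, n_2) = 61.64°
δ = |180° − 61.64°| = 118.36°
118.36° > 2α = 48.46°  →  invalid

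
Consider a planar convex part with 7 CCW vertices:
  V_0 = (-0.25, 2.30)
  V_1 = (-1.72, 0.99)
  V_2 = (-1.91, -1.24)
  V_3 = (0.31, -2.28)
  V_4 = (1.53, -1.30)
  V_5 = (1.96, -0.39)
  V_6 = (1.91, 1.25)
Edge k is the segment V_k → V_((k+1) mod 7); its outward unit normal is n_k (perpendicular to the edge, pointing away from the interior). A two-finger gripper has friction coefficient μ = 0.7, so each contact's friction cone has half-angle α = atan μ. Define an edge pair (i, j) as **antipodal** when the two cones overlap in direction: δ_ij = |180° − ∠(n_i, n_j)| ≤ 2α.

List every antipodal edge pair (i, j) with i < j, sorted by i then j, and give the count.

α = atan 0.7 = 34.99°;  2α = 69.98°
n_0 = (-0.6653, +0.7466)
n_1 = (-0.9964, +0.0849)
n_2 = (-0.4242, -0.9056)
n_3 = (+0.6263, -0.7796)
n_4 = (+0.9041, -0.4272)
n_5 = (+0.9995, +0.0305)
n_6 = (+0.4372, +0.8994)
  (0,1): δ = 136.58°  ·
  (0,2): δ = 66.81°  ✓
  (0,3): δ = 2.93°  ✓
  (0,4): δ = 23.00°  ✓
  (0,5): δ = 50.04°  ✓
  (0,6): δ = 112.37°  ·
  (1,2): δ = 110.23°  ·
  (1,3): δ = 46.36°  ✓
  (1,4): δ = 20.42°  ✓
  (1,5): δ = 6.62°  ✓
  (1,6): δ = 68.95°  ✓
  (2,3): δ = 116.12°  ·
  (2,4): δ = 90.19°  ·
  (2,5): δ = 63.15°  ✓
  (2,6): δ = 0.82°  ✓
  (3,4): δ = 154.07°  ·
  (3,5): δ = 127.03°  ·
  (3,6): δ = 64.70°  ✓
  (4,5): δ = 152.96°  ·
  (4,6): δ = 90.63°  ·
  (5,6): δ = 117.67°  ·
antipodal pairs: 11

count = 11; pairs: (0,2), (0,3), (0,4), (0,5), (1,3), (1,4), (1,5), (1,6), (2,5), (2,6), (3,6)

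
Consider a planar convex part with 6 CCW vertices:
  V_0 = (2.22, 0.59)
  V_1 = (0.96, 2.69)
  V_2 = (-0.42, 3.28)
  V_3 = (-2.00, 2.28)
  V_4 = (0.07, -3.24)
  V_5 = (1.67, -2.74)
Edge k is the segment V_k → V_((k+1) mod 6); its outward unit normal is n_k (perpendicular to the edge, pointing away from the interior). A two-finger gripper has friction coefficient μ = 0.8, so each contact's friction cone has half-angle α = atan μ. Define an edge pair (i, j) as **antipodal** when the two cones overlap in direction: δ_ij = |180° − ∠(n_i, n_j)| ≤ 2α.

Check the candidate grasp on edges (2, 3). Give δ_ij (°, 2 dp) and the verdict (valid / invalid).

α = atan 0.8 = 38.66°;  2α = 77.32°
edge 2: e_2 = (-1.58, -1.00);  n_2 = (-0.5348, +0.8450)
edge 3: e_3 = (+2.07, -5.52);  n_3 = (-0.9363, -0.3511)
∠(n_2, n_3) = 78.23°
δ = |180° − 78.23°| = 101.77°
101.77° > 2α = 77.32°  →  invalid

δ = 101.77°, invalid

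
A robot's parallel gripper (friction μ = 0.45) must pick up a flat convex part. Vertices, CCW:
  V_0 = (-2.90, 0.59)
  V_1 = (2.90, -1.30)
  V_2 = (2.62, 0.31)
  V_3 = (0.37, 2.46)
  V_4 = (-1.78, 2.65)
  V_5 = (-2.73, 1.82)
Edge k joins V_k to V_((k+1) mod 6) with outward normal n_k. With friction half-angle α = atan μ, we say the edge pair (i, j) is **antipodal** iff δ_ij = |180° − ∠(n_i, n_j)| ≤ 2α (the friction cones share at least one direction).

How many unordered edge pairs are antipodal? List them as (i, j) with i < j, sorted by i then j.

α = atan 0.45 = 24.23°;  2α = 48.46°
n_0 = (-0.3098, -0.9508)
n_1 = (+0.9852, +0.1713)
n_2 = (+0.6909, +0.7230)
n_3 = (+0.0880, +0.9961)
n_4 = (-0.6579, +0.7531)
n_5 = (-0.9906, +0.1369)
  (0,1): δ = 62.09°  ·
  (0,2): δ = 25.65°  ✓
  (0,3): δ = 13.00°  ✓
  (0,4): δ = 59.19°  ·
  (0,5): δ = 100.18°  ·
  (1,2): δ = 143.56°  ·
  (1,3): δ = 104.92°  ·
  (1,4): δ = 58.72°  ·
  (1,5): δ = 17.73°  ✓
  (2,3): δ = 141.35°  ·
  (2,4): δ = 95.16°  ·
  (2,5): δ = 54.17°  ·
  (3,4): δ = 133.81°  ·
  (3,5): δ = 92.82°  ·
  (4,5): δ = 139.01°  ·
antipodal pairs: 3

count = 3; pairs: (0,2), (0,3), (1,5)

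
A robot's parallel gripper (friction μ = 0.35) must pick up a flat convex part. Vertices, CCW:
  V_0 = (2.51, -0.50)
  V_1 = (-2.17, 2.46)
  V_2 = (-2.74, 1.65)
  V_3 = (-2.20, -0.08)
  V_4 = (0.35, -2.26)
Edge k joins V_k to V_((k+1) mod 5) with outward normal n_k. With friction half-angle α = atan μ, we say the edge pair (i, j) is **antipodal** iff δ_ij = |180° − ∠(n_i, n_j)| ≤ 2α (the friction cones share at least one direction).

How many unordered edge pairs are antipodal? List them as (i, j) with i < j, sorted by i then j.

α = atan 0.35 = 19.29°;  2α = 38.58°
n_0 = (+0.5345, +0.8451)
n_1 = (-0.8178, +0.5755)
n_2 = (-0.9546, -0.2980)
n_3 = (-0.6498, -0.7601)
n_4 = (+0.6317, -0.7752)
  (0,1): δ = 92.82°  ·
  (0,2): δ = 40.35°  ·
  (0,3): δ = 8.21°  ✓
  (0,4): δ = 71.49°  ·
  (1,2): δ = 127.53°  ·
  (1,3): δ = 95.39°  ·
  (1,4): δ = 15.69°  ✓
  (2,3): δ = 147.86°  ·
  (2,4): δ = 68.16°  ·
  (3,4): δ = 100.30°  ·
antipodal pairs: 2

count = 2; pairs: (0,3), (1,4)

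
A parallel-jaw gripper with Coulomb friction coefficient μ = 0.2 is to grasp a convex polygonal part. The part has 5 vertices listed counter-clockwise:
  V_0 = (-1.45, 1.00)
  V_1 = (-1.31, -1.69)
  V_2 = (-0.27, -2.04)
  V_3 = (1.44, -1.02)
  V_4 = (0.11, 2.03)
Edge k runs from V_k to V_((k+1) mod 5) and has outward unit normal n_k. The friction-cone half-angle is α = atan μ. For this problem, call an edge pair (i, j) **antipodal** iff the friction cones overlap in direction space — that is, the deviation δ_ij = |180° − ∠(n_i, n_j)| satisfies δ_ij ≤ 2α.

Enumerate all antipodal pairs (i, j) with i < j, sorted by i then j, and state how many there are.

count = 2; pairs: (0,3), (2,4)

α = atan 0.2 = 11.31°;  2α = 22.62°
n_0 = (-0.9986, -0.0520)
n_1 = (-0.3190, -0.9478)
n_2 = (+0.5123, -0.8588)
n_3 = (+0.9166, +0.3997)
n_4 = (-0.5510, +0.8345)
  (0,1): δ = 111.58°  ·
  (0,2): δ = 62.16°  ·
  (0,3): δ = 20.58°  ✓
  (0,4): δ = 120.46°  ·
  (1,2): δ = 130.58°  ·
  (1,3): δ = 47.84°  ·
  (1,4): δ = 52.04°  ·
  (2,3): δ = 97.26°  ·
  (2,4): δ = 2.62°  ✓
  (3,4): δ = 80.13°  ·
antipodal pairs: 2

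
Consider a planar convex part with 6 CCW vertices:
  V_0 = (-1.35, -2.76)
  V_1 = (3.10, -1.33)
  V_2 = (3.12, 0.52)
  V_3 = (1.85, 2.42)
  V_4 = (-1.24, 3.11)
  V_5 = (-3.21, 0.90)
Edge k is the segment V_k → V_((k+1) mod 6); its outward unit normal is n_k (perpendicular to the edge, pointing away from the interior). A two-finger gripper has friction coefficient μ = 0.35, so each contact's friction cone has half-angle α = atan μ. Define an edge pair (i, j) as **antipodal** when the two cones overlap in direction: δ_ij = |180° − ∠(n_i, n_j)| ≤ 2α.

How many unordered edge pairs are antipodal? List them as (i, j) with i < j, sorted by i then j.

count = 4; pairs: (0,3), (0,4), (1,5), (2,5)

α = atan 0.35 = 19.29°;  2α = 38.58°
n_0 = (+0.3059, -0.9521)
n_1 = (+0.9999, -0.0108)
n_2 = (+0.8314, +0.5557)
n_3 = (+0.2179, +0.9760)
n_4 = (-0.7465, +0.6654)
n_5 = (-0.8915, -0.4530)
  (0,1): δ = 108.43°  ·
  (0,2): δ = 74.06°  ·
  (0,3): δ = 30.40°  ✓
  (0,4): δ = 30.47°  ✓
  (0,5): δ = 99.12°  ·
  (1,2): δ = 145.62°  ·
  (1,3): δ = 101.97°  ·
  (1,4): δ = 41.09°  ·
  (1,5): δ = 27.56°  ✓
  (2,3): δ = 136.35°  ·
  (2,4): δ = 75.47°  ·
  (2,5): δ = 6.82°  ✓
  (3,4): δ = 119.13°  ·
  (3,5): δ = 50.47°  ·
  (4,5): δ = 111.35°  ·
antipodal pairs: 4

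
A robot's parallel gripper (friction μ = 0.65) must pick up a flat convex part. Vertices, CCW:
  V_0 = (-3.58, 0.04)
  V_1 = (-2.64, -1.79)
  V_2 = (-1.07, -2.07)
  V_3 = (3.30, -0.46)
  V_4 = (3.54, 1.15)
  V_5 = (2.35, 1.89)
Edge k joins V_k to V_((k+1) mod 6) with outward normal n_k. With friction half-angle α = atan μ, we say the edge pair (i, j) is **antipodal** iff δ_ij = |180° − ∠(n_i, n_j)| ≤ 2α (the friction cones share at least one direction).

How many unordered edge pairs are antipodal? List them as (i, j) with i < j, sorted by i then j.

count = 7; pairs: (0,3), (0,4), (1,4), (1,5), (2,4), (2,5), (3,5)

α = atan 0.65 = 33.02°;  2α = 66.05°
n_0 = (-0.8895, -0.4569)
n_1 = (-0.1756, -0.9845)
n_2 = (+0.3457, -0.9383)
n_3 = (+0.9891, -0.1474)
n_4 = (+0.5281, +0.8492)
n_5 = (-0.2978, +0.9546)
  (0,1): δ = 127.30°  ·
  (0,2): δ = 96.96°  ·
  (0,3): δ = 35.67°  ✓
  (0,4): δ = 30.94°  ✓
  (0,5): δ = 80.14°  ·
  (1,2): δ = 149.66°  ·
  (1,3): δ = 88.37°  ·
  (1,4): δ = 21.76°  ✓
  (1,5): δ = 27.44°  ✓
  (2,3): δ = 118.70°  ·
  (2,4): δ = 52.10°  ✓
  (2,5): δ = 2.90°  ✓
  (3,4): δ = 113.40°  ·
  (3,5): δ = 64.19°  ✓
  (4,5): δ = 130.80°  ·
antipodal pairs: 7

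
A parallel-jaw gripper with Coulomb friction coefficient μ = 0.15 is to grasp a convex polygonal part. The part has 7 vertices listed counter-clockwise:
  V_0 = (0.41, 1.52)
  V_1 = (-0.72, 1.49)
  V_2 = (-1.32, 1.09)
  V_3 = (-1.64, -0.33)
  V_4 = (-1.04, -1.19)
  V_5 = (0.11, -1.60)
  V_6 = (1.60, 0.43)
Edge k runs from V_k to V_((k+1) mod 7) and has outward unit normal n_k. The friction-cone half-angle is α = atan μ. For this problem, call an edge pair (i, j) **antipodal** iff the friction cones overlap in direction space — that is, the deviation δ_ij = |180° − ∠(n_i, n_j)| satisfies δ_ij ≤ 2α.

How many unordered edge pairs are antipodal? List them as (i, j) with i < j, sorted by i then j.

count = 1; pairs: (3,6)

α = atan 0.15 = 8.53°;  2α = 17.06°
n_0 = (-0.0265, +0.9996)
n_1 = (-0.5547, +0.8321)
n_2 = (-0.9755, +0.2198)
n_3 = (-0.8201, -0.5722)
n_4 = (-0.3358, -0.9419)
n_5 = (+0.8062, -0.5917)
n_6 = (+0.6754, +0.7374)
  (0,1): δ = 147.83°  ·
  (0,2): δ = 104.22°  ·
  (0,3): δ = 56.62°  ·
  (0,4): δ = 21.14°  ·
  (0,5): δ = 52.20°  ·
  (0,6): δ = 135.99°  ·
  (1,2): δ = 136.39°  ·
  (1,3): δ = 88.79°  ·
  (1,4): δ = 53.31°  ·
  (1,5): δ = 20.03°  ·
  (1,6): δ = 103.82°  ·
  (2,3): δ = 132.40°  ·
  (2,4): δ = 96.92°  ·
  (2,5): δ = 23.58°  ·
  (2,6): δ = 60.21°  ·
  (3,4): δ = 144.52°  ·
  (3,5): δ = 71.18°  ·
  (3,6): δ = 12.61°  ✓
  (4,5): δ = 106.66°  ·
  (4,6): δ = 22.87°  ·
  (5,6): δ = 96.21°  ·
antipodal pairs: 1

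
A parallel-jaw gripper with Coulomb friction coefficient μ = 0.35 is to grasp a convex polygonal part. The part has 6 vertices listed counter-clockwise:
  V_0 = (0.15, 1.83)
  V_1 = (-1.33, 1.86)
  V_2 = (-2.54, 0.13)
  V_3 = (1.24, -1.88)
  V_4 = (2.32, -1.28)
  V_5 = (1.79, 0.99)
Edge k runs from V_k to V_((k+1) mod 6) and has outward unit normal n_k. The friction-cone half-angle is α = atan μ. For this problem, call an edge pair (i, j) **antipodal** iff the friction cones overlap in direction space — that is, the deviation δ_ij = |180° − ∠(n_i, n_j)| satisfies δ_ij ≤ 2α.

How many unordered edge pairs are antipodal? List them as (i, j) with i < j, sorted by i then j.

count = 4; pairs: (0,2), (0,3), (1,3), (2,5)

α = atan 0.35 = 19.29°;  2α = 38.58°
n_0 = (+0.0203, +0.9998)
n_1 = (-0.8195, +0.5731)
n_2 = (-0.4695, -0.8829)
n_3 = (+0.4856, -0.8742)
n_4 = (+0.9738, +0.2274)
n_5 = (+0.4559, +0.8900)
  (0,1): δ = 123.81°  ·
  (0,2): δ = 26.84°  ✓
  (0,3): δ = 30.22°  ✓
  (0,4): δ = 104.30°  ·
  (0,5): δ = 154.04°  ·
  (1,2): δ = 83.03°  ·
  (1,3): δ = 25.98°  ✓
  (1,4): δ = 48.11°  ·
  (1,5): δ = 97.85°  ·
  (2,3): δ = 122.94°  ·
  (2,4): δ = 48.86°  ·
  (2,5): δ = 0.88°  ✓
  (3,4): δ = 105.91°  ·
  (3,5): δ = 56.18°  ·
  (4,5): δ = 130.26°  ·
antipodal pairs: 4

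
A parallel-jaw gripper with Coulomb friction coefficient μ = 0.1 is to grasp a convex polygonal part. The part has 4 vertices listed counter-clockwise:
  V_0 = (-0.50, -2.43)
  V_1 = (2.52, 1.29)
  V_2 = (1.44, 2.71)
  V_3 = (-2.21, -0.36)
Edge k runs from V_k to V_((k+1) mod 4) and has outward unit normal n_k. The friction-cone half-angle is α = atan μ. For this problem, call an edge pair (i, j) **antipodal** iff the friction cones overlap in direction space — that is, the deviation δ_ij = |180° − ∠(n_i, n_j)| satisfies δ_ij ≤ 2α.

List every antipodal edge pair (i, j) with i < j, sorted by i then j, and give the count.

α = atan 0.1 = 5.71°;  2α = 11.42°
n_0 = (+0.7764, -0.6303)
n_1 = (+0.7959, +0.6054)
n_2 = (-0.6437, +0.7653)
n_3 = (-0.7710, -0.6369)
  (0,1): δ = 103.67°  ·
  (0,2): δ = 10.86°  ✓
  (0,3): δ = 78.63°  ·
  (1,2): δ = 87.19°  ·
  (1,3): δ = 2.30°  ✓
  (2,3): δ = 90.51°  ·
antipodal pairs: 2

count = 2; pairs: (0,2), (1,3)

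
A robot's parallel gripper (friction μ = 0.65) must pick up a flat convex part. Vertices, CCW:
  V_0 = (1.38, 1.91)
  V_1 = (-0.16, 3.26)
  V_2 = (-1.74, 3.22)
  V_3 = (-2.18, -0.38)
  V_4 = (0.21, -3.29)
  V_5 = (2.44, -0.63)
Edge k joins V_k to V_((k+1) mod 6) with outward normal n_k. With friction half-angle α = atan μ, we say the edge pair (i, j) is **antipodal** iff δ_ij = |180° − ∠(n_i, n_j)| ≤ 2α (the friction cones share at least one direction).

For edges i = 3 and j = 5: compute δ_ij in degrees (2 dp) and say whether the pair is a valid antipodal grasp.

α = atan 0.65 = 33.02°;  2α = 66.05°
edge 3: e_3 = (+2.39, -2.91);  n_3 = (-0.7728, -0.6347)
edge 5: e_5 = (-1.06, +2.54);  n_5 = (+0.9229, +0.3851)
∠(n_3, n_5) = 163.26°
δ = |180° − 163.26°| = 16.74°
16.74° ≤ 2α = 66.05°  →  valid

δ = 16.74°, valid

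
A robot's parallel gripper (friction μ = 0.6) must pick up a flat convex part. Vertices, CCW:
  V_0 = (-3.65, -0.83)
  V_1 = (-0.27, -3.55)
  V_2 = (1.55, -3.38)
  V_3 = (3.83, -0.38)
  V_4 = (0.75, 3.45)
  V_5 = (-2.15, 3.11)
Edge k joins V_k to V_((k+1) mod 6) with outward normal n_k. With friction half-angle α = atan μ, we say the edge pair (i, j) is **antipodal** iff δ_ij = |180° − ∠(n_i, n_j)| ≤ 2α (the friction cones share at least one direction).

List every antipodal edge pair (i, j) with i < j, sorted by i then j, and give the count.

α = atan 0.6 = 30.96°;  2α = 61.93°
n_0 = (-0.6269, -0.7791)
n_1 = (+0.0930, -0.9957)
n_2 = (+0.7962, -0.6051)
n_3 = (+0.7793, +0.6267)
n_4 = (-0.1164, +0.9932)
n_5 = (-0.9346, +0.3558)
  (0,1): δ = 135.84°  ·
  (0,2): δ = 88.41°  ·
  (0,3): δ = 12.37°  ✓
  (0,4): δ = 45.51°  ✓
  (0,5): δ = 107.98°  ·
  (1,2): δ = 132.57°  ·
  (1,3): δ = 56.53°  ✓
  (1,4): δ = 1.35°  ✓
  (1,5): δ = 63.82°  ·
  (2,3): δ = 103.96°  ·
  (2,4): δ = 46.08°  ✓
  (2,5): δ = 16.39°  ✓
  (3,4): δ = 122.12°  ·
  (3,5): δ = 59.65°  ✓
  (4,5): δ = 117.53°  ·
antipodal pairs: 7

count = 7; pairs: (0,3), (0,4), (1,3), (1,4), (2,4), (2,5), (3,5)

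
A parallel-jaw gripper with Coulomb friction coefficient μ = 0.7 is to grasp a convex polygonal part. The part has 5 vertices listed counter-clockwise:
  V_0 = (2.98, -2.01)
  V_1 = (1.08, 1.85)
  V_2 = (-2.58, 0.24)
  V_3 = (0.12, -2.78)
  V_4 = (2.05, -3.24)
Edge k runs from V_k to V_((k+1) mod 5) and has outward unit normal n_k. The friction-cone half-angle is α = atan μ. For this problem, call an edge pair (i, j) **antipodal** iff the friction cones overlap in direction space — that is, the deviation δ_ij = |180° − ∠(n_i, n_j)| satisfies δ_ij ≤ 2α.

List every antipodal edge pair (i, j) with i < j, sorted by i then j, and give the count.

α = atan 0.7 = 34.99°;  2α = 69.98°
n_0 = (+0.8972, +0.4416)
n_1 = (-0.4027, +0.9154)
n_2 = (-0.7455, -0.6665)
n_3 = (-0.2318, -0.9728)
n_4 = (+0.7977, -0.6031)
  (0,1): δ = 92.46°  ·
  (0,2): δ = 15.59°  ✓
  (0,3): δ = 50.39°  ✓
  (0,4): δ = 116.70°  ·
  (1,2): δ = 71.95°  ·
  (1,3): δ = 37.15°  ✓
  (1,4): δ = 29.16°  ✓
  (2,3): δ = 145.20°  ·
  (2,4): δ = 78.89°  ·
  (3,4): δ = 113.69°  ·
antipodal pairs: 4

count = 4; pairs: (0,2), (0,3), (1,3), (1,4)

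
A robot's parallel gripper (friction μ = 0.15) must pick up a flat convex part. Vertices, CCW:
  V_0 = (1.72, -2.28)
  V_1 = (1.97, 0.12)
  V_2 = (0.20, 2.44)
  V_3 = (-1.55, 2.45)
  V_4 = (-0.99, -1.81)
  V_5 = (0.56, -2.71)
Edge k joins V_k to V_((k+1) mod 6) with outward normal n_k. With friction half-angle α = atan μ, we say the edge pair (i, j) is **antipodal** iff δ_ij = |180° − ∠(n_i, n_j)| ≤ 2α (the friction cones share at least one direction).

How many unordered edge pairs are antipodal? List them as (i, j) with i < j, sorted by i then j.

α = atan 0.15 = 8.53°;  2α = 17.06°
n_0 = (+0.9946, -0.1036)
n_1 = (+0.7950, +0.6066)
n_2 = (+0.0057, +1.0000)
n_3 = (-0.9915, -0.1303)
n_4 = (-0.5021, -0.8648)
n_5 = (+0.3476, -0.9377)
  (0,1): δ = 136.71°  ·
  (0,2): δ = 84.38°  ·
  (0,3): δ = 13.44°  ✓
  (0,4): δ = 65.81°  ·
  (0,5): δ = 116.29°  ·
  (1,2): δ = 127.67°  ·
  (1,3): δ = 29.85°  ·
  (1,4): δ = 22.52°  ·
  (1,5): δ = 73.00°  ·
  (2,3): δ = 82.18°  ·
  (2,4): δ = 29.81°  ·
  (2,5): δ = 20.67°  ·
  (3,4): δ = 127.63°  ·
  (3,5): δ = 77.15°  ·
  (4,5): δ = 129.52°  ·
antipodal pairs: 1

count = 1; pairs: (0,3)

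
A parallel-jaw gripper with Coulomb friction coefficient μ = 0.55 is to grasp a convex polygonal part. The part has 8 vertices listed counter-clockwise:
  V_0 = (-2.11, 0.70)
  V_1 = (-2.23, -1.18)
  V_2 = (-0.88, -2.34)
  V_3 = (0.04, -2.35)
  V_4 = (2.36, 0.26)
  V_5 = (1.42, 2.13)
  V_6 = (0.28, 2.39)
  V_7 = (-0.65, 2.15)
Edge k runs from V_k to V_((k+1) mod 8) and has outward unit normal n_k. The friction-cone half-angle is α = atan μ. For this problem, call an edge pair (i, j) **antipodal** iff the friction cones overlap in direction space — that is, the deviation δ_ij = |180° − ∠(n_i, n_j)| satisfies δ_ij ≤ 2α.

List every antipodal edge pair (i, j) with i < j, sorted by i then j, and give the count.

α = atan 0.55 = 28.81°;  2α = 57.62°
n_0 = (-0.9980, +0.0637)
n_1 = (-0.6517, -0.7585)
n_2 = (-0.0109, -0.9999)
n_3 = (+0.7474, -0.6644)
n_4 = (+0.8935, +0.4491)
n_5 = (+0.2224, +0.9750)
n_6 = (-0.2499, +0.9683)
n_7 = (-0.7047, +0.7095)
  (0,1): δ = 127.02°  ·
  (0,2): δ = 86.97°  ·
  (0,3): δ = 37.98°  ✓
  (0,4): δ = 30.34°  ✓
  (0,5): δ = 80.80°  ·
  (0,6): δ = 108.12°  ·
  (0,7): δ = 138.46°  ·
  (1,2): δ = 139.95°  ·
  (1,3): δ = 90.96°  ·
  (1,4): δ = 22.64°  ✓
  (1,5): δ = 27.82°  ✓
  (1,6): δ = 55.14°  ✓
  (1,7): δ = 85.47°  ·
  (2,3): δ = 131.01°  ·
  (2,4): δ = 62.69°  ·
  (2,5): δ = 12.22°  ✓
  (2,6): δ = 15.09°  ✓
  (2,7): δ = 45.43°  ✓
  (3,4): δ = 111.68°  ·
  (3,5): δ = 61.21°  ·
  (3,6): δ = 33.90°  ✓
  (3,7): δ = 3.56°  ✓
  (4,5): δ = 129.54°  ·
  (4,6): δ = 102.22°  ·
  (4,7): δ = 71.88°  ·
  (5,6): δ = 152.68°  ·
  (5,7): δ = 122.35°  ·
  (6,7): δ = 149.67°  ·
antipodal pairs: 10

count = 10; pairs: (0,3), (0,4), (1,4), (1,5), (1,6), (2,5), (2,6), (2,7), (3,6), (3,7)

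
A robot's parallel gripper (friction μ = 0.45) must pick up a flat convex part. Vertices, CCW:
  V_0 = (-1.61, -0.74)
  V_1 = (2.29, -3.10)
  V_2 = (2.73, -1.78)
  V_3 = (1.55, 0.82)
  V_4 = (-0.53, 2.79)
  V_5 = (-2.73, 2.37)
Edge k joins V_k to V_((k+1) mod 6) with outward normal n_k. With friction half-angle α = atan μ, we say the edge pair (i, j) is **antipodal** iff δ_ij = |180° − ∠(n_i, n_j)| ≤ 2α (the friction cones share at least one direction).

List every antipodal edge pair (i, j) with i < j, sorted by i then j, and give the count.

count = 6; pairs: (0,2), (0,3), (0,4), (1,5), (2,5), (3,5)

α = atan 0.45 = 24.23°;  2α = 48.46°
n_0 = (-0.5177, -0.8556)
n_1 = (+0.9487, -0.3162)
n_2 = (+0.9106, +0.4133)
n_3 = (+0.6876, +0.7260)
n_4 = (-0.1875, +0.9823)
n_5 = (-0.9408, -0.3388)
  (0,1): δ = 77.26°  ·
  (0,2): δ = 34.41°  ✓
  (0,3): δ = 12.26°  ✓
  (0,4): δ = 41.99°  ✓
  (0,5): δ = 140.98°  ·
  (1,2): δ = 137.15°  ·
  (1,3): δ = 115.01°  ·
  (1,4): δ = 60.76°  ·
  (1,5): δ = 38.24°  ✓
  (2,3): δ = 157.85°  ·
  (2,4): δ = 103.60°  ·
  (2,5): δ = 4.61°  ✓
  (3,4): δ = 125.75°  ·
  (3,5): δ = 26.75°  ✓
  (4,5): δ = 81.00°  ·
antipodal pairs: 6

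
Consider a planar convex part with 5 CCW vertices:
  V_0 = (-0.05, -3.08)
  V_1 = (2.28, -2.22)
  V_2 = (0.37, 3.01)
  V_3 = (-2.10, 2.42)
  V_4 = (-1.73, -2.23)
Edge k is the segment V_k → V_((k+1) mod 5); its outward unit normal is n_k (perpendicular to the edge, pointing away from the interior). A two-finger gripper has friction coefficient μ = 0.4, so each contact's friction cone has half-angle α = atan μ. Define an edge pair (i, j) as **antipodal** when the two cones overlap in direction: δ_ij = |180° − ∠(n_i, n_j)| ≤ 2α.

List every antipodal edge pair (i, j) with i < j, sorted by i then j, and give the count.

count = 4; pairs: (0,2), (1,3), (1,4), (2,4)

α = atan 0.4 = 21.80°;  2α = 43.60°
n_0 = (+0.3463, -0.9381)
n_1 = (+0.9393, +0.3430)
n_2 = (-0.2323, +0.9726)
n_3 = (-0.9968, -0.0793)
n_4 = (-0.4515, -0.8923)
  (0,1): δ = 90.20°  ·
  (0,2): δ = 6.82°  ✓
  (0,3): δ = 74.29°  ·
  (0,4): δ = 132.90°  ·
  (1,2): δ = 96.63°  ·
  (1,3): δ = 15.51°  ✓
  (1,4): δ = 43.10°  ✓
  (2,3): δ = 98.88°  ·
  (2,4): δ = 40.27°  ✓
  (3,4): δ = 121.39°  ·
antipodal pairs: 4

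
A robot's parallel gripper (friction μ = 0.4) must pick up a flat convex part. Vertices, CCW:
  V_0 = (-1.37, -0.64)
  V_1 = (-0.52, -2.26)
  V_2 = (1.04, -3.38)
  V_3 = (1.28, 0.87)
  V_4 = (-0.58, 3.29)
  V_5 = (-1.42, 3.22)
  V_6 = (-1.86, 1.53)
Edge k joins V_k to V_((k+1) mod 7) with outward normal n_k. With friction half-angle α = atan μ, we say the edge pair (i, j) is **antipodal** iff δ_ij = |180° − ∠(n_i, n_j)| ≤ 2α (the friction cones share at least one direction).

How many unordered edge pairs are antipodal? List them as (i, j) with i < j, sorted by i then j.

α = atan 0.4 = 21.80°;  2α = 43.60°
n_0 = (-0.8855, -0.4646)
n_1 = (-0.5832, -0.8123)
n_2 = (+0.9984, -0.0564)
n_3 = (+0.7929, +0.6094)
n_4 = (-0.0830, +0.9965)
n_5 = (-0.9677, +0.2520)
n_6 = (-0.9754, -0.2203)
  (0,1): δ = 153.36°  ·
  (0,2): δ = 30.92°  ✓
  (0,3): δ = 9.86°  ✓
  (0,4): δ = 67.08°  ·
  (0,5): δ = 137.72°  ·
  (0,6): δ = 165.04°  ·
  (1,2): δ = 57.56°  ·
  (1,3): δ = 16.78°  ✓
  (1,4): δ = 40.44°  ✓
  (1,5): δ = 111.08°  ·
  (1,6): δ = 138.40°  ·
  (2,3): δ = 139.22°  ·
  (2,4): δ = 82.00°  ·
  (2,5): δ = 11.36°  ✓
  (2,6): δ = 15.96°  ✓
  (3,4): δ = 122.78°  ·
  (3,5): δ = 52.14°  ·
  (3,6): δ = 24.82°  ✓
  (4,5): δ = 109.36°  ·
  (4,6): δ = 82.04°  ·
  (5,6): δ = 152.68°  ·
antipodal pairs: 7

count = 7; pairs: (0,2), (0,3), (1,3), (1,4), (2,5), (2,6), (3,6)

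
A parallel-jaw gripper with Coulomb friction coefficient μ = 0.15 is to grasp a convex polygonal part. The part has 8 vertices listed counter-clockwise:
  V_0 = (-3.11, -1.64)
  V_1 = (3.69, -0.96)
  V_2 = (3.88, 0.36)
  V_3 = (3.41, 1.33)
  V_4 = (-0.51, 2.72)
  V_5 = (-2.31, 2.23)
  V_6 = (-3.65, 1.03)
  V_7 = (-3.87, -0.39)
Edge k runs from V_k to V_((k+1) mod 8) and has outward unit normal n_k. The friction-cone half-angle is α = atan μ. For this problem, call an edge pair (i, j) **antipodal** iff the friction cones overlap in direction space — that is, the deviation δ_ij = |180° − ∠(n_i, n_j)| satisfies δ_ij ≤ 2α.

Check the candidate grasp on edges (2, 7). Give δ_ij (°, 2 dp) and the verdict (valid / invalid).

δ = 5.45°, valid

α = atan 0.15 = 8.53°;  2α = 17.06°
edge 2: e_2 = (-0.47, +0.97);  n_2 = (+0.8999, +0.4360)
edge 7: e_7 = (+0.76, -1.25);  n_7 = (-0.8545, -0.5195)
∠(n_2, n_7) = 174.55°
δ = |180° − 174.55°| = 5.45°
5.45° ≤ 2α = 17.06°  →  valid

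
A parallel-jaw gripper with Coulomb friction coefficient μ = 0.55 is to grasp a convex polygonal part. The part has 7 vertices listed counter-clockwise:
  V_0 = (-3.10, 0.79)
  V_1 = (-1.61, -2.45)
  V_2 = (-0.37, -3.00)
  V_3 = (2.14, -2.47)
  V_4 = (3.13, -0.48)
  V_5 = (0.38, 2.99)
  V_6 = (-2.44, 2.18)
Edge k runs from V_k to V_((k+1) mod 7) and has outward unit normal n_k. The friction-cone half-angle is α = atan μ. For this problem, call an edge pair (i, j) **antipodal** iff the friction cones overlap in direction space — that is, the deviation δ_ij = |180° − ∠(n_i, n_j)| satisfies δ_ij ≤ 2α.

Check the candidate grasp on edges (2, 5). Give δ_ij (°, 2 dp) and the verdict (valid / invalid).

δ = 4.10°, valid

α = atan 0.55 = 28.81°;  2α = 57.62°
edge 2: e_2 = (+2.51, +0.53);  n_2 = (+0.2066, -0.9784)
edge 5: e_5 = (-2.82, -0.81);  n_5 = (-0.2761, +0.9611)
∠(n_2, n_5) = 175.90°
δ = |180° − 175.90°| = 4.10°
4.10° ≤ 2α = 57.62°  →  valid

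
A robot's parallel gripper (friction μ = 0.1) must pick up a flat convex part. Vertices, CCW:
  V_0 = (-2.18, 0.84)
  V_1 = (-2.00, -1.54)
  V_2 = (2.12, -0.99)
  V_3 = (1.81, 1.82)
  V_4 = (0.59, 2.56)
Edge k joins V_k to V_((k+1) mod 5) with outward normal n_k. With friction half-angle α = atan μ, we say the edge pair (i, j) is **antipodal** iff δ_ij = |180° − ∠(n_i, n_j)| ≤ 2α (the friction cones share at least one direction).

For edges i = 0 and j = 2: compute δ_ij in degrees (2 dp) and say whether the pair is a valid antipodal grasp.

δ = 1.97°, valid

α = atan 0.1 = 5.71°;  2α = 11.42°
edge 0: e_0 = (+0.18, -2.38);  n_0 = (-0.9972, -0.0754)
edge 2: e_2 = (-0.31, +2.81);  n_2 = (+0.9940, +0.1097)
∠(n_0, n_2) = 178.03°
δ = |180° − 178.03°| = 1.97°
1.97° ≤ 2α = 11.42°  →  valid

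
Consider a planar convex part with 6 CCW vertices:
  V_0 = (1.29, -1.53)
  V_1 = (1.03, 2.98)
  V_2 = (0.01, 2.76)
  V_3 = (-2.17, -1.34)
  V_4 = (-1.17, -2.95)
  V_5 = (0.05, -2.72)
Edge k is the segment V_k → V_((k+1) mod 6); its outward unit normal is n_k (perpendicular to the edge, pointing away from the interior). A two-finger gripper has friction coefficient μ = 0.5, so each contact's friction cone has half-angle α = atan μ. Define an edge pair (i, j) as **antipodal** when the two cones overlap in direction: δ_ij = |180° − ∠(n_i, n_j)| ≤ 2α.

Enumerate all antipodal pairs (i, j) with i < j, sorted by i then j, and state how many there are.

α = atan 0.5 = 26.57°;  2α = 53.13°
n_0 = (+0.9983, +0.0576)
n_1 = (-0.2108, +0.9775)
n_2 = (-0.8829, +0.4695)
n_3 = (-0.8495, -0.5276)
n_4 = (+0.1853, -0.9827)
n_5 = (+0.6924, -0.7215)
  (0,1): δ = 81.13°  ·
  (0,2): δ = 31.30°  ✓
  (0,3): δ = 28.55°  ✓
  (0,4): δ = 97.38°  ·
  (0,5): δ = 130.52°  ·
  (1,2): δ = 130.17°  ·
  (1,3): δ = 70.33°  ·
  (1,4): δ = 1.50°  ✓
  (1,5): δ = 31.65°  ✓
  (2,3): δ = 120.15°  ·
  (2,4): δ = 51.32°  ✓
  (2,5): δ = 18.18°  ✓
  (3,4): δ = 111.17°  ·
  (3,5): δ = 78.02°  ·
  (4,5): δ = 146.86°  ·
antipodal pairs: 6

count = 6; pairs: (0,2), (0,3), (1,4), (1,5), (2,4), (2,5)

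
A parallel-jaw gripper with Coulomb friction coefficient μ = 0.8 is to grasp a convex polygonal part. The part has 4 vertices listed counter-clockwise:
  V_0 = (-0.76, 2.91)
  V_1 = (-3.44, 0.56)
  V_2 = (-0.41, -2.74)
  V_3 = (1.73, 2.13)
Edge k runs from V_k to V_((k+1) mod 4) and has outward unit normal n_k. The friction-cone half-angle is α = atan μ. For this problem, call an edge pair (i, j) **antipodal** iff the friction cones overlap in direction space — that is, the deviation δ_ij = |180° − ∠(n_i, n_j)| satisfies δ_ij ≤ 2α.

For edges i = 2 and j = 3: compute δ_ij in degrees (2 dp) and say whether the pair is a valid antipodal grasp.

α = atan 0.8 = 38.66°;  2α = 77.32°
edge 2: e_2 = (+2.14, +4.87);  n_2 = (+0.9155, -0.4023)
edge 3: e_3 = (-2.49, +0.78);  n_3 = (+0.2989, +0.9543)
∠(n_2, n_3) = 96.33°
δ = |180° − 96.33°| = 83.67°
83.67° > 2α = 77.32°  →  invalid

δ = 83.67°, invalid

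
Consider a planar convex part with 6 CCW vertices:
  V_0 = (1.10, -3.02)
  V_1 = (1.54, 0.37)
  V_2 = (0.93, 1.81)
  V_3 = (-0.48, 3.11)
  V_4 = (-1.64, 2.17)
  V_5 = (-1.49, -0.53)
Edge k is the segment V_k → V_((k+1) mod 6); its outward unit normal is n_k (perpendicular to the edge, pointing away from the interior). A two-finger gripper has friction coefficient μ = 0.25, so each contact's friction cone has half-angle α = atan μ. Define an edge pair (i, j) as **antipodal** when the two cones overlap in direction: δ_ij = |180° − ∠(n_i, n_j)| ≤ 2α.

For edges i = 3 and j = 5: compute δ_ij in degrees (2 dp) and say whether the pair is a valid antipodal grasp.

δ = 82.89°, invalid

α = atan 0.25 = 14.04°;  2α = 28.07°
edge 3: e_3 = (-1.16, -0.94);  n_3 = (-0.6296, +0.7769)
edge 5: e_5 = (+2.59, -2.49);  n_5 = (-0.6931, -0.7209)
∠(n_3, n_5) = 97.11°
δ = |180° − 97.11°| = 82.89°
82.89° > 2α = 28.07°  →  invalid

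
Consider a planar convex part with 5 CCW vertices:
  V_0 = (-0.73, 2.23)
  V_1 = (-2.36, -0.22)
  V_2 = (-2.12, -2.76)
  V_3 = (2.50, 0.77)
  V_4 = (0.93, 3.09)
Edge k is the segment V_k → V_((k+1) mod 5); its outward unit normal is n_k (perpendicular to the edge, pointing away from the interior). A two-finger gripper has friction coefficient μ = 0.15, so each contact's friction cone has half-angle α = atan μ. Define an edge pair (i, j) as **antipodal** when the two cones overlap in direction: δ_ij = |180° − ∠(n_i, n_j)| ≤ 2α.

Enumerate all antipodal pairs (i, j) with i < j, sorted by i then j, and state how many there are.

α = atan 0.15 = 8.53°;  2α = 17.06°
n_0 = (-0.8326, +0.5539)
n_1 = (-0.9956, -0.0941)
n_2 = (+0.6071, -0.7946)
n_3 = (+0.8282, +0.5605)
n_4 = (-0.4600, +0.8879)
  (0,1): δ = 140.97°  ·
  (0,2): δ = 18.98°  ·
  (0,3): δ = 67.72°  ·
  (0,4): δ = 151.02°  ·
  (1,2): δ = 58.02°  ·
  (1,3): δ = 28.69°  ·
  (1,4): δ = 111.99°  ·
  (2,3): δ = 93.30°  ·
  (2,4): δ = 9.99°  ✓
  (3,4): δ = 96.70°  ·
antipodal pairs: 1

count = 1; pairs: (2,4)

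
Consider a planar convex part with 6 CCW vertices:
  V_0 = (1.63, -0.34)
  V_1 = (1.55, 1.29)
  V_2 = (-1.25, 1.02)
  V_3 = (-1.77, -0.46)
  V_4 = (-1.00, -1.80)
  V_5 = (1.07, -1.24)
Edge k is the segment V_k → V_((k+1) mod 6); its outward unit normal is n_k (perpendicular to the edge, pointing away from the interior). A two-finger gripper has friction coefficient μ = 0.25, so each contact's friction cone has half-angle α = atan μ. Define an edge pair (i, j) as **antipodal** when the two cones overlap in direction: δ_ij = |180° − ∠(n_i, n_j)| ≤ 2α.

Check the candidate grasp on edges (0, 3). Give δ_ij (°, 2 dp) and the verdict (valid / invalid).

α = atan 0.25 = 14.04°;  2α = 28.07°
edge 0: e_0 = (-0.08, +1.63);  n_0 = (+0.9988, +0.0490)
edge 3: e_3 = (+0.77, -1.34);  n_3 = (-0.8670, -0.4982)
∠(n_0, n_3) = 152.93°
δ = |180° − 152.93°| = 27.07°
27.07° ≤ 2α = 28.07°  →  valid

δ = 27.07°, valid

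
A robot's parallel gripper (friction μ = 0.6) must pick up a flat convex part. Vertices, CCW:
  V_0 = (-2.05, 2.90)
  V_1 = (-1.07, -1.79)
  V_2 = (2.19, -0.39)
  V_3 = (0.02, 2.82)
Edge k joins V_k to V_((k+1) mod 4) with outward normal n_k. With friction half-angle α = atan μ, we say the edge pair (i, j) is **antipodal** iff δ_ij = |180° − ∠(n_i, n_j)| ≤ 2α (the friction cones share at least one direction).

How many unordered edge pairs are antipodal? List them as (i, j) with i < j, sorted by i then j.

α = atan 0.6 = 30.96°;  2α = 61.93°
n_0 = (-0.9789, -0.2045)
n_1 = (+0.3946, -0.9189)
n_2 = (+0.8285, +0.5600)
n_3 = (+0.0386, +0.9993)
  (0,1): δ = 78.56°  ·
  (0,2): δ = 22.26°  ✓
  (0,3): δ = 75.98°  ·
  (1,2): δ = 79.18°  ·
  (1,3): δ = 25.45°  ✓
  (2,3): δ = 126.27°  ·
antipodal pairs: 2

count = 2; pairs: (0,2), (1,3)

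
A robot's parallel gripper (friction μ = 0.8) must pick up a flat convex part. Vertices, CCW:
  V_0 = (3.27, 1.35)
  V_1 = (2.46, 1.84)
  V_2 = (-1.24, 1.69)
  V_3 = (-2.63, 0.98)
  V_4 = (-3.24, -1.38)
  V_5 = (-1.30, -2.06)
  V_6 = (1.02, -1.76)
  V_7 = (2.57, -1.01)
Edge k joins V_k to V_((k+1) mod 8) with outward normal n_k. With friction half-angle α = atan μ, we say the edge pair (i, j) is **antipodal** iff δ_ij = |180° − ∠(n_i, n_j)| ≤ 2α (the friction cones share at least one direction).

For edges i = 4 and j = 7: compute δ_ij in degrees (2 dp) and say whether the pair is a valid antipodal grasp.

α = atan 0.8 = 38.66°;  2α = 77.32°
edge 4: e_4 = (+1.94, -0.68);  n_4 = (-0.3308, -0.9437)
edge 7: e_7 = (+0.70, +2.36);  n_7 = (+0.9587, -0.2844)
∠(n_4, n_7) = 92.80°
δ = |180° − 92.80°| = 87.20°
87.20° > 2α = 77.32°  →  invalid

δ = 87.20°, invalid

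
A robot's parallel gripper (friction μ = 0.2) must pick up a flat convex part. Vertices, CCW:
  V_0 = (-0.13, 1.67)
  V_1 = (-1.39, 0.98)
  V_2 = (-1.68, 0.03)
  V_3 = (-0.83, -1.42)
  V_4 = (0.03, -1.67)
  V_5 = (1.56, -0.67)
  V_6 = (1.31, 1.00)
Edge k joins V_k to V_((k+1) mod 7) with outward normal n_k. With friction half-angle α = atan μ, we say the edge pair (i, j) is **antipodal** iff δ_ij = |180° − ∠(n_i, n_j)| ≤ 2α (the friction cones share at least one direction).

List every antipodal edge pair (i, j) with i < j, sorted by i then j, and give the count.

count = 3; pairs: (0,4), (2,5), (3,6)

α = atan 0.2 = 11.31°;  2α = 22.62°
n_0 = (-0.4803, +0.8771)
n_1 = (-0.9564, +0.2920)
n_2 = (-0.8627, -0.5057)
n_3 = (-0.2791, -0.9602)
n_4 = (+0.5471, -0.8371)
n_5 = (+0.9890, +0.1481)
n_6 = (+0.4219, +0.9067)
  (0,1): δ = 135.68°  ·
  (0,2): δ = 88.33°  ·
  (0,3): δ = 44.91°  ·
  (0,4): δ = 4.46°  ✓
  (0,5): δ = 69.81°  ·
  (0,6): δ = 126.34°  ·
  (1,2): δ = 132.65°  ·
  (1,3): δ = 89.23°  ·
  (1,4): δ = 39.86°  ·
  (1,5): δ = 25.49°  ·
  (1,6): δ = 82.02°  ·
  (2,3): δ = 136.59°  ·
  (2,4): δ = 87.21°  ·
  (2,5): δ = 21.87°  ✓
  (2,6): δ = 34.67°  ·
  (3,4): δ = 130.62°  ·
  (3,5): δ = 65.28°  ·
  (3,6): δ = 8.74°  ✓
  (4,5): δ = 114.65°  ·
  (4,6): δ = 58.12°  ·
  (5,6): δ = 123.47°  ·
antipodal pairs: 3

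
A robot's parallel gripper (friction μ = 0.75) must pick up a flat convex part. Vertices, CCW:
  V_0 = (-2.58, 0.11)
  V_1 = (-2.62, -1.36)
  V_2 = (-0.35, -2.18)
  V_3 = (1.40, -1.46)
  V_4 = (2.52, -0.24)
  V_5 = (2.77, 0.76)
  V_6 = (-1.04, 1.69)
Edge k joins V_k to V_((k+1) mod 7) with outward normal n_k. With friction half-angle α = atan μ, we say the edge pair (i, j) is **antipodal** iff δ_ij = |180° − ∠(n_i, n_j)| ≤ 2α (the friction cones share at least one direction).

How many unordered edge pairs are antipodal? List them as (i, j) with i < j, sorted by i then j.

α = atan 0.75 = 36.87°;  2α = 73.74°
n_0 = (-0.9996, +0.0272)
n_1 = (-0.3397, -0.9405)
n_2 = (+0.3805, -0.9248)
n_3 = (+0.7367, -0.6763)
n_4 = (+0.9701, -0.2425)
n_5 = (+0.2371, +0.9715)
n_6 = (-0.7161, +0.6980)
  (0,1): δ = 108.30°  ·
  (0,2): δ = 66.08°  ✓
  (0,3): δ = 40.99°  ✓
  (0,4): δ = 12.48°  ✓
  (0,5): δ = 77.84°  ·
  (0,6): δ = 137.29°  ·
  (1,2): δ = 137.77°  ·
  (1,3): δ = 112.69°  ·
  (1,4): δ = 84.17°  ·
  (1,5): δ = 6.14°  ✓
  (1,6): δ = 65.60°  ✓
  (2,3): δ = 154.92°  ·
  (2,4): δ = 126.40°  ·
  (2,5): δ = 36.08°  ✓
  (2,6): δ = 23.37°  ✓
  (3,4): δ = 151.48°  ·
  (3,5): δ = 61.16°  ✓
  (3,6): δ = 1.71°  ✓
  (4,5): δ = 89.68°  ·
  (4,6): δ = 30.23°  ✓
  (5,6): δ = 120.55°  ·
antipodal pairs: 10

count = 10; pairs: (0,2), (0,3), (0,4), (1,5), (1,6), (2,5), (2,6), (3,5), (3,6), (4,6)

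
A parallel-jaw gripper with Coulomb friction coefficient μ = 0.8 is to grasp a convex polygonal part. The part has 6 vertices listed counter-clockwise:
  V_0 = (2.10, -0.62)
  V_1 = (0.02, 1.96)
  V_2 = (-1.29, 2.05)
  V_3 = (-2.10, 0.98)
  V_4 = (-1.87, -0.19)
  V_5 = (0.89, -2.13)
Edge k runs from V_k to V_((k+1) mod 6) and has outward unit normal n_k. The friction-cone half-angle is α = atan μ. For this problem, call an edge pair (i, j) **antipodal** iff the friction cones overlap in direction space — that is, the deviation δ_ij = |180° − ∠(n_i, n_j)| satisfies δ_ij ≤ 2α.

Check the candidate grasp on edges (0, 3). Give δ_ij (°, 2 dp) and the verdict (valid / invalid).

δ = 27.75°, valid

α = atan 0.8 = 38.66°;  2α = 77.32°
edge 0: e_0 = (-2.08, +2.58);  n_0 = (+0.7785, +0.6276)
edge 3: e_3 = (+0.23, -1.17);  n_3 = (-0.9812, -0.1929)
∠(n_0, n_3) = 152.25°
δ = |180° − 152.25°| = 27.75°
27.75° ≤ 2α = 77.32°  →  valid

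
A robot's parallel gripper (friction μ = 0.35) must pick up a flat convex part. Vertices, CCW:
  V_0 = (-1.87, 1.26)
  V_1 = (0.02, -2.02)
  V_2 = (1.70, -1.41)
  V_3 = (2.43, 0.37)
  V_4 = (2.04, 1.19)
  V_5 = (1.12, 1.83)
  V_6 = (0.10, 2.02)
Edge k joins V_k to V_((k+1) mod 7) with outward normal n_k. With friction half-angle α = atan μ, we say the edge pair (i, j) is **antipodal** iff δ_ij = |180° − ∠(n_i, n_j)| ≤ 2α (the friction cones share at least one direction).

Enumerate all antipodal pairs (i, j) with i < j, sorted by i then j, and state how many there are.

α = atan 0.35 = 19.29°;  2α = 38.58°
n_0 = (-0.8664, -0.4993)
n_1 = (+0.3413, -0.9400)
n_2 = (+0.9252, -0.3794)
n_3 = (+0.9031, +0.4295)
n_4 = (+0.5711, +0.8209)
n_5 = (+0.1831, +0.9831)
n_6 = (-0.3599, +0.9330)
  (0,1): δ = 100.00°  ·
  (0,2): δ = 52.25°  ·
  (0,3): δ = 4.52°  ✓
  (0,4): δ = 25.22°  ✓
  (0,5): δ = 49.50°  ·
  (0,6): δ = 81.14°  ·
  (1,2): δ = 132.25°  ·
  (1,3): δ = 84.52°  ·
  (1,4): δ = 54.78°  ·
  (1,5): δ = 30.51°  ✓
  (1,6): δ = 1.14°  ✓
  (2,3): δ = 132.26°  ·
  (2,4): δ = 102.53°  ·
  (2,5): δ = 78.25°  ·
  (2,6): δ = 46.60°  ·
  (3,4): δ = 150.26°  ·
  (3,5): δ = 125.99°  ·
  (3,6): δ = 94.34°  ·
  (4,5): δ = 155.73°  ·
  (4,6): δ = 124.08°  ·
  (5,6): δ = 148.35°  ·
antipodal pairs: 4

count = 4; pairs: (0,3), (0,4), (1,5), (1,6)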